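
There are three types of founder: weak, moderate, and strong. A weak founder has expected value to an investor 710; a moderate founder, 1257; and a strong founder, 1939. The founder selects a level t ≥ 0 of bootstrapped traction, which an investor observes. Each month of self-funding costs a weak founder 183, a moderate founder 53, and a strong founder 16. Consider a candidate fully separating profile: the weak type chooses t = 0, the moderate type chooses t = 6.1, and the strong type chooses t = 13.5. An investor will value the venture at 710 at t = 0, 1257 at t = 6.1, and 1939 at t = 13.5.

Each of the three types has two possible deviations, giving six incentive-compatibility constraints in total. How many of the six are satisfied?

Moderate (own payoff 1257 − 53×6.1 = 933.7): to t=0 gives 710 → no gain ✓; to t=13.5 gives 1939 − 53×13.5 = 1223.5 → profitable ✗.
Strong (own payoff 1939 − 16×13.5 = 1723): to t=0 gives 710 → no gain ✓; to t=6.1 gives 1257 − 16×6.1 = 1159.4 → no gain ✓.
Weak (own payoff 710): to t=6.1 gives 1257 − 183×6.1 = 140.7 → no gain ✓; to t=13.5 gives 1939 − 183×13.5 = -531.5 → no gain ✓.
5 of the 6 constraints hold; not an equilibrium.

5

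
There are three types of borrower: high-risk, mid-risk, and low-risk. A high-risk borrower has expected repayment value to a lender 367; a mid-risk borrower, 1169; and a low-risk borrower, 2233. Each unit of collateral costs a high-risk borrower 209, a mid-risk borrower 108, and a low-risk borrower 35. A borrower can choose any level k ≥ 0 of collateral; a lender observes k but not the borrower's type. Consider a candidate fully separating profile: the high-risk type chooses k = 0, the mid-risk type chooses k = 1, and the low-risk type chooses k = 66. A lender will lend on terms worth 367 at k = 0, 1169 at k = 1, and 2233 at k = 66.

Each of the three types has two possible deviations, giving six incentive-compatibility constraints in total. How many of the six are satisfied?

High-risk (own payoff 367): to k=1 gives 1169 − 209×1 = 960 → profitable ✗; to k=66 gives 2233 − 209×66 = -11561 → no gain ✓.
Mid-risk (own payoff 1169 − 108×1 = 1061): to k=0 gives 367 → no gain ✓; to k=66 gives 2233 − 108×66 = -4895 → no gain ✓.
Low-risk (own payoff 2233 − 35×66 = -77): to k=0 gives 367 → profitable ✗; to k=1 gives 1169 − 35×1 = 1134 → profitable ✗.
3 of the 6 constraints hold; not an equilibrium.

3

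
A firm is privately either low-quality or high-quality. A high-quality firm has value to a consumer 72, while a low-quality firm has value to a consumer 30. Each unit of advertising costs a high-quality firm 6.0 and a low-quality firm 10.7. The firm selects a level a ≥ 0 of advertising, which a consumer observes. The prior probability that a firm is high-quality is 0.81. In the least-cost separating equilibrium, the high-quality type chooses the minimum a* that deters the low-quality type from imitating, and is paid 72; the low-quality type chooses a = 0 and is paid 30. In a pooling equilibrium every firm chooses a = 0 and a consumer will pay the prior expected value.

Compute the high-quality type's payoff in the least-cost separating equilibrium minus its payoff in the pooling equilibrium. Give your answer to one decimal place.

-15.6

Least-cost separating signal: a* solves 30 = 72 − 10.7·a*, so a* = (72 − 30)/10.7 ≈ 3.9252.
High-quality type's separating payoff: 72 − 6.0 × a* = 72 − 6.0 × (72 − 30)/10.7 = 72 − 252/10.7 ≈ 48.449.
Pooling payoff: 0.81 × 72 + 0.19 × 30 = 64.02.
Difference: 48.449 − 64.02 = -15.571, i.e. -15.6 to one decimal place.
The high-quality type would prefer the pooling outcome.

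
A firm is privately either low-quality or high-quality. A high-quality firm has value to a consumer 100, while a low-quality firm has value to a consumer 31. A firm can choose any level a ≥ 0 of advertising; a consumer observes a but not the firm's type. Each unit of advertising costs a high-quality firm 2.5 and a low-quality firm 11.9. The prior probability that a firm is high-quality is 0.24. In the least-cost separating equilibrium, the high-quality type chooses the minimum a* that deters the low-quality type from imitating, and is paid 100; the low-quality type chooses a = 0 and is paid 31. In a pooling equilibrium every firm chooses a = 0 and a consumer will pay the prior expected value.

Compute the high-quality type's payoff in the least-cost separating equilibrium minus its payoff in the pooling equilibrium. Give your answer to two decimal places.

Least-cost separating signal: a* solves 31 = 100 − 11.9·a*, so a* = (100 − 31)/11.9 ≈ 5.7983.
High-quality type's separating payoff: 100 − 2.5 × a* = 100 − 2.5 × (100 − 31)/11.9 = 100 − 172.5/11.9 ≈ 85.5042.
Pooling payoff: 0.24 × 100 + 0.76 × 31 = 47.56.
Difference: 85.5042 − 47.56 = 37.9442, i.e. 37.94 to two decimal places.
The high-quality type prefers to separate.

37.94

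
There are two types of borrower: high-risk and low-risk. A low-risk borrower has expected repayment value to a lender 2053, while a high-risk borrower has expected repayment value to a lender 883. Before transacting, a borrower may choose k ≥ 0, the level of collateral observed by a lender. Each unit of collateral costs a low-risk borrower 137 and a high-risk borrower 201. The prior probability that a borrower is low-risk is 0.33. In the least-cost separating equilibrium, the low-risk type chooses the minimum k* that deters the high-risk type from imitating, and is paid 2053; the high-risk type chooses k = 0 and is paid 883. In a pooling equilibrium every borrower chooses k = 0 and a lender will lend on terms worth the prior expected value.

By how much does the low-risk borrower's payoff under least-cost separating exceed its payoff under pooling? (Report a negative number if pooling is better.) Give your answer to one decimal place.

Least-cost separating signal: k* solves 883 = 2053 − 201·k*, so k* = (2053 − 883)/201 ≈ 5.8209.
Low-risk type's separating payoff: 2053 − 137 × k* = 2053 − 137 × (2053 − 883)/201 = 2053 − 160290/201 ≈ 1255.537.
Pooling payoff: 0.33 × 2053 + 0.67 × 883 = 1269.1.
Difference: 1255.537 − 1269.1 = -13.563, i.e. -13.6 to one decimal place.
The low-risk type would prefer the pooling outcome.

-13.6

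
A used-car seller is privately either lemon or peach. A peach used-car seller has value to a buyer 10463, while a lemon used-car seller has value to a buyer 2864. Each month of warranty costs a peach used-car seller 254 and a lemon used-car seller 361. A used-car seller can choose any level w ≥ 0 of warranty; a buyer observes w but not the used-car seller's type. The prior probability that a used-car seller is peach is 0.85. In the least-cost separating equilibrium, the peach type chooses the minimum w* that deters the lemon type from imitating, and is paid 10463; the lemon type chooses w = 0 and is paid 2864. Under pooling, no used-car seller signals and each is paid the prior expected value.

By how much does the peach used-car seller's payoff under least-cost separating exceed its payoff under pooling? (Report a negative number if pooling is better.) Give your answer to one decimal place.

Least-cost separating signal: w* solves 2864 = 10463 − 361·w*, so w* = (10463 − 2864)/361 ≈ 21.0499.
Peach type's separating payoff: 10463 − 254 × w* = 10463 − 254 × (10463 − 2864)/361 = 10463 − 1930146/361 ≈ 5116.335.
Pooling payoff: 0.85 × 10463 + 0.15 × 2864 = 9323.15.
Difference: 5116.335 − 9323.15 = -4206.815, i.e. -4206.8 to one decimal place.
The peach type would prefer the pooling outcome.

-4206.8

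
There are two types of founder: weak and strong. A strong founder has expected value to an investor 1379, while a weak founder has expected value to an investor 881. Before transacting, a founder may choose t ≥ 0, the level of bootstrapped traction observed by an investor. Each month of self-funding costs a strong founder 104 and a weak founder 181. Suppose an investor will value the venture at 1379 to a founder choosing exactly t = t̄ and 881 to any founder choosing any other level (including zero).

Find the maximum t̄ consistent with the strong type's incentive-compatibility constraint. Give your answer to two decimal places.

Choosing t̄ yields the strong type 1379 − 104·t̄; choosing zero yields 881.
The strong type is indifferent at 1379 − 104·t̄ = 881, i.e. t̄ = (1379 − 881) / 104 ≈ 4.79.
For any t̄ above 4.79 the strong type would rather pool at zero, so separation collapses.

4.79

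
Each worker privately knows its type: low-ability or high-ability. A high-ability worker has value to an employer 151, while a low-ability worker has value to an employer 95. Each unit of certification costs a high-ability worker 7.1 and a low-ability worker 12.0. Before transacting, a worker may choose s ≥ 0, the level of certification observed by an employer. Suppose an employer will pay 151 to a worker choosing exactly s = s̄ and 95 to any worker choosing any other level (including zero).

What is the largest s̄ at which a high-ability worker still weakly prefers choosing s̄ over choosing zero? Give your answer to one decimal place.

Choosing s̄ yields the high-ability type 151 − 7.1·s̄; choosing zero yields 95.
The high-ability type is indifferent at 151 − 7.1·s̄ = 95, i.e. s̄ = (151 − 95) / 7.1 ≈ 7.9.
For any s̄ above 7.9 the high-ability type would rather pool at zero, so separation collapses.

7.9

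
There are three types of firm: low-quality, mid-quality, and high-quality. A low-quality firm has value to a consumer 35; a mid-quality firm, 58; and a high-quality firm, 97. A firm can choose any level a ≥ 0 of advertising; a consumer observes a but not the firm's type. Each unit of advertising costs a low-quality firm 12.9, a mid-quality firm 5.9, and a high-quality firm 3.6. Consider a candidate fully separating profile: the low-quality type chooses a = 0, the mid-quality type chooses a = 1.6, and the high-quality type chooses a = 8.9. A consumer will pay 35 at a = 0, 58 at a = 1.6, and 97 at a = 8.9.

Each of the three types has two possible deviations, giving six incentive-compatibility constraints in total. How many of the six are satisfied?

Mid-quality (own payoff 58 − 5.9×1.6 = 48.56): to a=0 gives 35 → no gain ✓; to a=8.9 gives 97 − 5.9×8.9 = 44.49 → no gain ✓.
Low-quality (own payoff 35): to a=1.6 gives 58 − 12.9×1.6 = 37.36 → profitable ✗; to a=8.9 gives 97 − 12.9×8.9 = -17.81 → no gain ✓.
High-quality (own payoff 97 − 3.6×8.9 = 64.96): to a=0 gives 35 → no gain ✓; to a=1.6 gives 58 − 3.6×1.6 = 52.24 → no gain ✓.
5 of the 6 constraints hold; not an equilibrium.

5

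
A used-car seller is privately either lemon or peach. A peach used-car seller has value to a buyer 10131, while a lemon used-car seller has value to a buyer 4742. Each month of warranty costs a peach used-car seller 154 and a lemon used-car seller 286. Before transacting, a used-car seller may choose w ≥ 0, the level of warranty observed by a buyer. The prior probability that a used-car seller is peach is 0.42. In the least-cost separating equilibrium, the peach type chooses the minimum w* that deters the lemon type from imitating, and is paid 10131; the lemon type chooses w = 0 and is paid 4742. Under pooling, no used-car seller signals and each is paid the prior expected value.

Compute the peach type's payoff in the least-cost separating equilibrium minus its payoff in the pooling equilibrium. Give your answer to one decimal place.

Least-cost separating signal: w* solves 4742 = 10131 − 286·w*, so w* = (10131 − 4742)/286 ≈ 18.8427.
Peach type's separating payoff: 10131 − 154 × w* = 10131 − 154 × (10131 − 4742)/286 = 10131 − 829906/286 ≈ 7229.231.
Pooling payoff: 0.42 × 10131 + 0.58 × 4742 = 7005.38.
Difference: 7229.231 − 7005.38 = 223.851, i.e. 223.9 to one decimal place.
The peach type prefers to separate.

223.9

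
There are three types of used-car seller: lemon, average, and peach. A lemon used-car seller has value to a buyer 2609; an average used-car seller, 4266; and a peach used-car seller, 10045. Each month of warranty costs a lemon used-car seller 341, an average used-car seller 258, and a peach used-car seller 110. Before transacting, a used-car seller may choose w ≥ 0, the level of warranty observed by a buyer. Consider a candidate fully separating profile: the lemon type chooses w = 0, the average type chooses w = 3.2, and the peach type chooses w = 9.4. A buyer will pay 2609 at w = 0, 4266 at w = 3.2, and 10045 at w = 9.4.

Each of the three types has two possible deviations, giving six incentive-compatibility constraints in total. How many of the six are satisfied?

3

Lemon (own payoff 2609): to w=3.2 gives 4266 − 341×3.2 = 3174.8 → profitable ✗; to w=9.4 gives 10045 − 341×9.4 = 6839.6 → profitable ✗.
Average (own payoff 4266 − 258×3.2 = 3440.4): to w=0 gives 2609 → no gain ✓; to w=9.4 gives 10045 − 258×9.4 = 7619.8 → profitable ✗.
Peach (own payoff 10045 − 110×9.4 = 9011): to w=0 gives 2609 → no gain ✓; to w=3.2 gives 4266 − 110×3.2 = 3914 → no gain ✓.
3 of the 6 constraints hold; not an equilibrium.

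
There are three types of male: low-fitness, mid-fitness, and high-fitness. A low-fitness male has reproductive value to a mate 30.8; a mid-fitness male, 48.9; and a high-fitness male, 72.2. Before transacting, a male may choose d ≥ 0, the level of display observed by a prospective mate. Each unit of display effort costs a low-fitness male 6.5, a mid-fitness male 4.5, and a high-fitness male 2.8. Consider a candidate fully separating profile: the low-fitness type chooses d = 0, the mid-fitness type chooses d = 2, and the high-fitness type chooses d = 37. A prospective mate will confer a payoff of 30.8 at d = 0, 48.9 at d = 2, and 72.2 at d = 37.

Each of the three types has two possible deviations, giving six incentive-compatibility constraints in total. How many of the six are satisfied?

Mid-fitness (own payoff 48.9 − 4.5×2 = 39.9): to d=0 gives 30.8 → no gain ✓; to d=37 gives 72.2 − 4.5×37 = -94.3 → no gain ✓.
Low-fitness (own payoff 30.8): to d=2 gives 48.9 − 6.5×2 = 35.9 → profitable ✗; to d=37 gives 72.2 − 6.5×37 = -168.3 → no gain ✓.
High-fitness (own payoff 72.2 − 2.8×37 = -31.4): to d=0 gives 30.8 → profitable ✗; to d=2 gives 48.9 − 2.8×2 = 43.3 → profitable ✗.
3 of the 6 constraints hold; not an equilibrium.

3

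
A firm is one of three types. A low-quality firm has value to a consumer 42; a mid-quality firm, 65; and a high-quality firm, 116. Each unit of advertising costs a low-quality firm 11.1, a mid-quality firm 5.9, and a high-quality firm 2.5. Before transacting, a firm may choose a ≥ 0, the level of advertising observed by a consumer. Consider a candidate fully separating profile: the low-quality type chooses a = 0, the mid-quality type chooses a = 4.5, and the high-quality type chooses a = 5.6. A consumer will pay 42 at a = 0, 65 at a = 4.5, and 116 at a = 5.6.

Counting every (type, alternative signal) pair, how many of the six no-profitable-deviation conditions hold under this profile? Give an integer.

3

Low-quality (own payoff 42): to a=4.5 gives 65 − 11.1×4.5 = 15.05 → no gain ✓; to a=5.6 gives 116 − 11.1×5.6 = 53.84 → profitable ✗.
High-quality (own payoff 116 − 2.5×5.6 = 102): to a=0 gives 42 → no gain ✓; to a=4.5 gives 65 − 2.5×4.5 = 53.75 → no gain ✓.
Mid-quality (own payoff 65 − 5.9×4.5 = 38.45): to a=0 gives 42 → profitable ✗; to a=5.6 gives 116 − 5.9×5.6 = 82.96 → profitable ✗.
3 of the 6 constraints hold; not an equilibrium.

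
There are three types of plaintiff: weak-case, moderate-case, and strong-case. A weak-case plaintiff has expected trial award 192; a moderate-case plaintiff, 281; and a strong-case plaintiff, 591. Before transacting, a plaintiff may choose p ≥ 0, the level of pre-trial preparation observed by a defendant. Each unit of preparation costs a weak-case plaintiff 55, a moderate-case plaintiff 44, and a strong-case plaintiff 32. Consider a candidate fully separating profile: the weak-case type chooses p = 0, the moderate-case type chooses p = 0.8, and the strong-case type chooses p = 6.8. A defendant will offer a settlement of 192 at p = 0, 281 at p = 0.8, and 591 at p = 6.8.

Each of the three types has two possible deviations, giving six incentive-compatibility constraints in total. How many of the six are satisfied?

Strong-case (own payoff 591 − 32×6.8 = 373.4): to p=0 gives 192 → no gain ✓; to p=0.8 gives 281 − 32×0.8 = 255.4 → no gain ✓.
Moderate-case (own payoff 281 − 44×0.8 = 245.8): to p=0 gives 192 → no gain ✓; to p=6.8 gives 591 − 44×6.8 = 291.8 → profitable ✗.
Weak-case (own payoff 192): to p=0.8 gives 281 − 55×0.8 = 237 → profitable ✗; to p=6.8 gives 591 − 55×6.8 = 217 → profitable ✗.
3 of the 6 constraints hold; not an equilibrium.

3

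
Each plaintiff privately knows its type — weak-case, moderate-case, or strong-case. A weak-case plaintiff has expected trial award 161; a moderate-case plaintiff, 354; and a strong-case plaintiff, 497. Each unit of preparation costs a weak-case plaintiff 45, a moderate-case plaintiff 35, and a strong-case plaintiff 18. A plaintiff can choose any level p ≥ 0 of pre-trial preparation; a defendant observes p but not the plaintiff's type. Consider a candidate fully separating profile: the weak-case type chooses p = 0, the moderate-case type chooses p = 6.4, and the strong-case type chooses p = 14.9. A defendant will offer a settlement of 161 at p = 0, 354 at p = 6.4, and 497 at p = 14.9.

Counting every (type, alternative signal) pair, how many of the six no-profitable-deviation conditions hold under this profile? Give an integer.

4

Strong-case (own payoff 497 − 18×14.9 = 228.8): to p=0 gives 161 → no gain ✓; to p=6.4 gives 354 − 18×6.4 = 238.8 → profitable ✗.
Weak-case (own payoff 161): to p=6.4 gives 354 − 45×6.4 = 66 → no gain ✓; to p=14.9 gives 497 − 45×14.9 = -173.5 → no gain ✓.
Moderate-case (own payoff 354 − 35×6.4 = 130): to p=0 gives 161 → profitable ✗; to p=14.9 gives 497 − 35×14.9 = -24.5 → no gain ✓.
4 of the 6 constraints hold; not an equilibrium.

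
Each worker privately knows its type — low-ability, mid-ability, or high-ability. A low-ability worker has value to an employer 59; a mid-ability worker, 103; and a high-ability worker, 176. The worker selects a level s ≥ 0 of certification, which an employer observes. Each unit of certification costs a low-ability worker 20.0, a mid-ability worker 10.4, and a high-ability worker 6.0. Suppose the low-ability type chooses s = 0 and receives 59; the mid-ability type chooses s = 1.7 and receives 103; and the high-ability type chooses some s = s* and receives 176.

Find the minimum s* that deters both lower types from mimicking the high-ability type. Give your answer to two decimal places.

Low-ability type (on-path payoff 59) won't mimic when 59 ≥ 176 − 20.0·s*, i.e. s* ≥ 5.85.
Mid-ability type (on-path payoff 103 − 10.4×1.7 = 85.32) won't mimic when 85.32 ≥ 176 − 10.4·s*, i.e. s* ≥ 8.72.
Both must hold, so s* = max(5.85, 8.72) = 8.72. The mid-ability type's constraint binds.

8.72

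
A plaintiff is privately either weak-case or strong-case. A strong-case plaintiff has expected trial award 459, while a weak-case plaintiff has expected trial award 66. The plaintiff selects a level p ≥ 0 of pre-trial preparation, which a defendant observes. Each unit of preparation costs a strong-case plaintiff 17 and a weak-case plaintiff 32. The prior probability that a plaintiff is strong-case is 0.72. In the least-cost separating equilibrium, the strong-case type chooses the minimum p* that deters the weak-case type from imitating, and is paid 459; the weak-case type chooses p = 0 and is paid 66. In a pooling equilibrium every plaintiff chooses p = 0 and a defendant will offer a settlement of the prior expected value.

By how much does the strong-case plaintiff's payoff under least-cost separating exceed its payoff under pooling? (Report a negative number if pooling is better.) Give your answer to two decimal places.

-98.74

Least-cost separating signal: p* solves 66 = 459 − 32·p*, so p* = (459 − 66)/32 ≈ 12.2813.
Strong-case type's separating payoff: 459 − 17 × p* = 459 − 17 × (459 − 66)/32 = 459 − 6681/32 ≈ 250.2188.
Pooling payoff: 0.72 × 459 + 0.28 × 66 = 348.96.
Difference: 250.2188 − 348.96 = -98.7412, i.e. -98.74 to two decimal places.
The strong-case type would prefer the pooling outcome.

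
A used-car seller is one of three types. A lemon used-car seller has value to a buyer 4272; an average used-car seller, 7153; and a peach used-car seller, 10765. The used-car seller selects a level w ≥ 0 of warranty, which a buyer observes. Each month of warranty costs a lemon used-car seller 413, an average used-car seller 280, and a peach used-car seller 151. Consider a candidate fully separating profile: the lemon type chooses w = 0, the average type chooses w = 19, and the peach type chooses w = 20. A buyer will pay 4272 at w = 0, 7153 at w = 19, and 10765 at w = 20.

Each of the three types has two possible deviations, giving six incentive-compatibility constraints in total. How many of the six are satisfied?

Lemon (own payoff 4272): to w=19 gives 7153 − 413×19 = -694 → no gain ✓; to w=20 gives 10765 − 413×20 = 2505 → no gain ✓.
Peach (own payoff 10765 − 151×20 = 7745): to w=0 gives 4272 → no gain ✓; to w=19 gives 7153 − 151×19 = 4284 → no gain ✓.
Average (own payoff 7153 − 280×19 = 1833): to w=0 gives 4272 → profitable ✗; to w=20 gives 10765 − 280×20 = 5165 → profitable ✗.
4 of the 6 constraints hold; not an equilibrium.

4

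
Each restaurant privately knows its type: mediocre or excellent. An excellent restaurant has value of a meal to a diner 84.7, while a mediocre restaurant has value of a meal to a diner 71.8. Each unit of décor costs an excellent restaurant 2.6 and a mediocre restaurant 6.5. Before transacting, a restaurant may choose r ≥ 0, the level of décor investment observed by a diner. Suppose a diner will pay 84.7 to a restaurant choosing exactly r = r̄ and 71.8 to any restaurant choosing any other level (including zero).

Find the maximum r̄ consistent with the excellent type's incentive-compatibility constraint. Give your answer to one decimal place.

5.0

Choosing r̄ yields the excellent type 84.7 − 2.6·r̄; choosing zero yields 71.8.
The excellent type is indifferent at 84.7 − 2.6·r̄ = 71.8, i.e. r̄ = (84.7 − 71.8) / 2.6 ≈ 5.0.
For any r̄ above 5.0 the excellent type would rather pool at zero, so separation collapses.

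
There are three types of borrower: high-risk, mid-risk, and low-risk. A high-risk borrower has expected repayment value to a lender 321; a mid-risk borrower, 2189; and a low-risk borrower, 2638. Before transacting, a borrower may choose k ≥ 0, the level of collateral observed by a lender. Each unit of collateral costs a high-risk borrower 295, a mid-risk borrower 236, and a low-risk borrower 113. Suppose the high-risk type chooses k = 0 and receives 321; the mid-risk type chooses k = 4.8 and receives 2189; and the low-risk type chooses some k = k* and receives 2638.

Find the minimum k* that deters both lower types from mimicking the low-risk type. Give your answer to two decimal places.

High-risk type (on-path payoff 321) won't mimic when 321 ≥ 2638 − 295·k*, i.e. k* ≥ 7.85.
Mid-risk type (on-path payoff 2189 − 236×4.8 = 1056.2) won't mimic when 1056.2 ≥ 2638 − 236·k*, i.e. k* ≥ 6.70.
Both must hold, so k* = max(7.85, 6.70) = 7.85. The high-risk type's constraint binds.

7.85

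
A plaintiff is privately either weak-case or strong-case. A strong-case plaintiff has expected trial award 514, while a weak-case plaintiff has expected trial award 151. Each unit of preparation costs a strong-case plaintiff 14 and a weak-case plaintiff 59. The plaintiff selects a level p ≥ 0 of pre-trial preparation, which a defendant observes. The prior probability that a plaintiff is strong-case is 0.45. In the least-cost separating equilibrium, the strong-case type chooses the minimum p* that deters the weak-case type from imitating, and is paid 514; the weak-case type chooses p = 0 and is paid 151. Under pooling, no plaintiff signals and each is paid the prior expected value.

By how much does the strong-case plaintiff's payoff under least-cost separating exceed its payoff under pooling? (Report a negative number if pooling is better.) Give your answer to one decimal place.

Least-cost separating signal: p* solves 151 = 514 − 59·p*, so p* = (514 − 151)/59 ≈ 6.1525.
Strong-case type's separating payoff: 514 − 14 × p* = 514 − 14 × (514 − 151)/59 = 514 − 5082/59 ≈ 427.864.
Pooling payoff: 0.45 × 514 + 0.55 × 151 = 314.35.
Difference: 427.864 − 314.35 = 113.514, i.e. 113.5 to one decimal place.
The strong-case type prefers to separate.

113.5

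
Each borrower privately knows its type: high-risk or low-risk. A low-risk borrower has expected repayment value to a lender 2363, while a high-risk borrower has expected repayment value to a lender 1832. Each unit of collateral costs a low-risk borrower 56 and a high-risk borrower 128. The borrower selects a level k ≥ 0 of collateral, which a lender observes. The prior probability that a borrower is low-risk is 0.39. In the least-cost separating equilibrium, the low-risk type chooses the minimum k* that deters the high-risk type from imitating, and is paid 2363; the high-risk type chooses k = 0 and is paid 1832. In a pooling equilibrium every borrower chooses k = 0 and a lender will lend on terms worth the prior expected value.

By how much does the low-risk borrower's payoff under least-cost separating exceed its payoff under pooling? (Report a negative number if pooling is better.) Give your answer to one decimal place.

Least-cost separating signal: k* solves 1832 = 2363 − 128·k*, so k* = (2363 − 1832)/128 ≈ 4.1484.
Low-risk type's separating payoff: 2363 − 56 × k* = 2363 − 56 × (2363 − 1832)/128 = 2363 − 29736/128 ≈ 2130.688.
Pooling payoff: 0.39 × 2363 + 0.61 × 1832 = 2039.09.
Difference: 2130.688 − 2039.09 = 91.598, i.e. 91.6 to one decimal place.
The low-risk type prefers to separate.

91.6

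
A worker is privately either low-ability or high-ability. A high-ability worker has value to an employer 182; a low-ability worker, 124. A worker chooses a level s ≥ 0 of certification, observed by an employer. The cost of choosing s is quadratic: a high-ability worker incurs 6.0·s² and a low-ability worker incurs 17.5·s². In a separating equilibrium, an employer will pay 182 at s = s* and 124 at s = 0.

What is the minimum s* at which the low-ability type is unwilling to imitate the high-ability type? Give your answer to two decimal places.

1.82

The low-ability type at s = 0 receives 124; imitating at s* yields 182 − 17.5·s*².
Indifference: 124 = 182 − 17.5·s*², so s*² = (182 − 124) / 17.5 ≈ 3.3143.
s* = √3.3143 ≈ 1.82.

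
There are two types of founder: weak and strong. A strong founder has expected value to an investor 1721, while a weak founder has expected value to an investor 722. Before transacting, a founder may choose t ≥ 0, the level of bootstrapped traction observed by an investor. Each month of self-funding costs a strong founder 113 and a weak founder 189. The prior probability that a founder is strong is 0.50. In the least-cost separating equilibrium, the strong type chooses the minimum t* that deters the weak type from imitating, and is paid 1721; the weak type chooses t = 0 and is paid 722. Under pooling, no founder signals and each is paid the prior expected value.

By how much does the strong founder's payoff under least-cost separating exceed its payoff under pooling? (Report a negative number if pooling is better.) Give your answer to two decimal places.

-97.79

Least-cost separating signal: t* solves 722 = 1721 − 189·t*, so t* = (1721 − 722)/189 ≈ 5.2857.
Strong type's separating payoff: 1721 − 113 × t* = 1721 − 113 × (1721 − 722)/189 = 1721 − 112887/189 ≈ 1123.7143.
Pooling payoff: 0.50 × 1721 + 0.50 × 722 = 1221.5.
Difference: 1123.7143 − 1221.5 = -97.7857, i.e. -97.79 to two decimal places.
The strong type would prefer the pooling outcome.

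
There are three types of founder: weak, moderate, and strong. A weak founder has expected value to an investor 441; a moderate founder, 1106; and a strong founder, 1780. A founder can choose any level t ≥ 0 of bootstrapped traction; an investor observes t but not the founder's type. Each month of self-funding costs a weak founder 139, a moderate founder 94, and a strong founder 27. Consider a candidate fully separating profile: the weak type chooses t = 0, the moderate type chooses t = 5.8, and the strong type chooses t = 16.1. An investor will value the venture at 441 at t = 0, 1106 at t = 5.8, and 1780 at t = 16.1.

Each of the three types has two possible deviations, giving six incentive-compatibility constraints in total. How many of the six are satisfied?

Strong (own payoff 1780 − 27×16.1 = 1345.3): to t=0 gives 441 → no gain ✓; to t=5.8 gives 1106 − 27×5.8 = 949.4 → no gain ✓.
Moderate (own payoff 1106 − 94×5.8 = 560.8): to t=0 gives 441 → no gain ✓; to t=16.1 gives 1780 − 94×16.1 = 266.6 → no gain ✓.
Weak (own payoff 441): to t=5.8 gives 1106 − 139×5.8 = 299.8 → no gain ✓; to t=16.1 gives 1780 − 139×16.1 = -457.9 → no gain ✓.
6 of the 6 constraints hold; this profile is a separating equilibrium.

6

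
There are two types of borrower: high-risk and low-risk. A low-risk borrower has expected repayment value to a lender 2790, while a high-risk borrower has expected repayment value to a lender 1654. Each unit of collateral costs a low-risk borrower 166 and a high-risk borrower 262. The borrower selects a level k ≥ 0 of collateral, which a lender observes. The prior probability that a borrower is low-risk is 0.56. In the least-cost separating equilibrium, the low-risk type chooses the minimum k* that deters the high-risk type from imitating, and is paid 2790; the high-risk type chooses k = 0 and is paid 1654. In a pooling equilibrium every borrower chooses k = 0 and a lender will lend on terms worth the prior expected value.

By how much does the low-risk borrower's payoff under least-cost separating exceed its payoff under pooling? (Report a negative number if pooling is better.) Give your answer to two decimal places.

Least-cost separating signal: k* solves 1654 = 2790 − 262·k*, so k* = (2790 − 1654)/262 ≈ 4.3359.
Low-risk type's separating payoff: 2790 − 166 × k* = 2790 − 166 × (2790 − 1654)/262 = 2790 − 188576/262 ≈ 2070.2443.
Pooling payoff: 0.56 × 2790 + 0.44 × 1654 = 2290.16.
Difference: 2070.2443 − 2290.16 = -219.9157, i.e. -219.92 to two decimal places.
The low-risk type would prefer the pooling outcome.

-219.92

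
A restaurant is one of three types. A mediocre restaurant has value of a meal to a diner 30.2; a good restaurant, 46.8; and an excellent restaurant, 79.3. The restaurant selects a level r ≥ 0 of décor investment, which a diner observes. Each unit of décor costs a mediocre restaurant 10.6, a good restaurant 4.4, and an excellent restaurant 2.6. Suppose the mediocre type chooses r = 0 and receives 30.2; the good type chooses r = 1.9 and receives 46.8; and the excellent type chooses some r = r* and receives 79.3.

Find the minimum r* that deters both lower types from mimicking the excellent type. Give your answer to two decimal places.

Mediocre type (on-path payoff 30.2) won't mimic when 30.2 ≥ 79.3 − 10.6·r*, i.e. r* ≥ 4.63.
Good type (on-path payoff 46.8 − 4.4×1.9 = 38.44) won't mimic when 38.44 ≥ 79.3 − 4.4·r*, i.e. r* ≥ 9.29.
Both must hold, so r* = max(4.63, 9.29) = 9.29. The good type's constraint binds.

9.29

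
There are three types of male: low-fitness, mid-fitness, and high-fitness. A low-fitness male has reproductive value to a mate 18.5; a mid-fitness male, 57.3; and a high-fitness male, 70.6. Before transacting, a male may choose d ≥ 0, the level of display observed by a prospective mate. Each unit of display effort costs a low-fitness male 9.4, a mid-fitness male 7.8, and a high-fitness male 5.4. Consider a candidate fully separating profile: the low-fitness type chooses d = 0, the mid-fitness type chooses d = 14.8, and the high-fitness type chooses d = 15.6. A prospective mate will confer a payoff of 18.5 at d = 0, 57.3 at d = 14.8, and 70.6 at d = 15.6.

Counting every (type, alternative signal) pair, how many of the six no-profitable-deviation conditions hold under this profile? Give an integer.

Mid-fitness (own payoff 57.3 − 7.8×14.8 = -58.14): to d=0 gives 18.5 → profitable ✗; to d=15.6 gives 70.6 − 7.8×15.6 = -51.08 → profitable ✗.
Low-fitness (own payoff 18.5): to d=14.8 gives 57.3 − 9.4×14.8 = -81.82 → no gain ✓; to d=15.6 gives 70.6 − 9.4×15.6 = -76.04 → no gain ✓.
High-fitness (own payoff 70.6 − 5.4×15.6 = -13.64): to d=0 gives 18.5 → profitable ✗; to d=14.8 gives 57.3 − 5.4×14.8 = -22.62 → no gain ✓.
3 of the 6 constraints hold; not an equilibrium.

3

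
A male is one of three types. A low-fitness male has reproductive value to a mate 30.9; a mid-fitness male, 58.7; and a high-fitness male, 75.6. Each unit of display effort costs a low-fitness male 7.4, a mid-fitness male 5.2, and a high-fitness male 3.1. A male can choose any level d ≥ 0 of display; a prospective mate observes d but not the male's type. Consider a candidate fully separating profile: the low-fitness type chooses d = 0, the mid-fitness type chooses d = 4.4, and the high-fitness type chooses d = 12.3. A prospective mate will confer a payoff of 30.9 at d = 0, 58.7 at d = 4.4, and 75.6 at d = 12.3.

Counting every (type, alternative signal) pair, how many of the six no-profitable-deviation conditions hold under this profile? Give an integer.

5

Low-fitness (own payoff 30.9): to d=4.4 gives 58.7 − 7.4×4.4 = 26.14 → no gain ✓; to d=12.3 gives 75.6 − 7.4×12.3 = -15.42 → no gain ✓.
High-fitness (own payoff 75.6 − 3.1×12.3 = 37.47): to d=0 gives 30.9 → no gain ✓; to d=4.4 gives 58.7 − 3.1×4.4 = 45.06 → profitable ✗.
Mid-fitness (own payoff 58.7 − 5.2×4.4 = 35.82): to d=0 gives 30.9 → no gain ✓; to d=12.3 gives 75.6 − 5.2×12.3 = 11.64 → no gain ✓.
5 of the 6 constraints hold; not an equilibrium.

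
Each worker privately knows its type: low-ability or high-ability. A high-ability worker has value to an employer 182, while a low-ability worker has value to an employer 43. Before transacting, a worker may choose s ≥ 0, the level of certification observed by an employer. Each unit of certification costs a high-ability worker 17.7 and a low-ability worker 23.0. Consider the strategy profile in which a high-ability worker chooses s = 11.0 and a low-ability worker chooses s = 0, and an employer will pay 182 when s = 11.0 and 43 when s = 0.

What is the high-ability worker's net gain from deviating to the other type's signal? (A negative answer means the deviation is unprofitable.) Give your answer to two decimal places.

Playing s = 11.0 the high-ability worker receives 182 − 17.7 × 11.0 = -12.7.
Deviating to s = 0 yields 43 instead.
Gain from deviating: 43 − (-12.7) = 55.70.
The gain is positive, so the high-ability type's incentive-compatibility constraint is violated — this profile is not a separating equilibrium.

55.70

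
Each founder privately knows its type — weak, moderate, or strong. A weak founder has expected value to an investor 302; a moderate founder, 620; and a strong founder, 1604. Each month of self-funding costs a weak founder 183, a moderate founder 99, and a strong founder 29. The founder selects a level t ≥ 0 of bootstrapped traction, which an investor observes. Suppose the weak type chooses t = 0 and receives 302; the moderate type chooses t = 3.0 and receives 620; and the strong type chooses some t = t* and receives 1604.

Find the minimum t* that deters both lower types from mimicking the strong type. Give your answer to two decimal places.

12.94

Moderate type (on-path payoff 620 − 99×3.0 = 323) won't mimic when 323 ≥ 1604 − 99·t*, i.e. t* ≥ 12.94.
Weak type (on-path payoff 302) won't mimic when 302 ≥ 1604 − 183·t*, i.e. t* ≥ 7.11.
Both must hold, so t* = max(7.11, 12.94) = 12.94. The moderate type's constraint binds.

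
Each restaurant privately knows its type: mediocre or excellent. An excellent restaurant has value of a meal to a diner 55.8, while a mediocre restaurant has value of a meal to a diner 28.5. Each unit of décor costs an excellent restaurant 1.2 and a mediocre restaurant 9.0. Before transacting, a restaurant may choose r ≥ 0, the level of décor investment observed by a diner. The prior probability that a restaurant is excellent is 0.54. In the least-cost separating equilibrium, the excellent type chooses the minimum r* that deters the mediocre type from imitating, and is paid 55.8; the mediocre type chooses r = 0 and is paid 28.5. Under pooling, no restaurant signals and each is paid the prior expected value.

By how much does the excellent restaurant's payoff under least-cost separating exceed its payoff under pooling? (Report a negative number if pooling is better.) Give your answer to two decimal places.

8.92

Least-cost separating signal: r* solves 28.5 = 55.8 − 9.0·r*, so r* = (55.8 − 28.5)/9.0 ≈ 3.0333.
Excellent type's separating payoff: 55.8 − 1.2 × r* = 55.8 − 1.2 × (55.8 − 28.5)/9.0 = 55.8 − 32.76/9.0 = 52.16.
Pooling payoff: 0.54 × 55.8 + 0.46 × 28.5 = 43.242.
Difference: 52.16 − 43.242 = 8.918, i.e. 8.92 to two decimal places.
The excellent type prefers to separate.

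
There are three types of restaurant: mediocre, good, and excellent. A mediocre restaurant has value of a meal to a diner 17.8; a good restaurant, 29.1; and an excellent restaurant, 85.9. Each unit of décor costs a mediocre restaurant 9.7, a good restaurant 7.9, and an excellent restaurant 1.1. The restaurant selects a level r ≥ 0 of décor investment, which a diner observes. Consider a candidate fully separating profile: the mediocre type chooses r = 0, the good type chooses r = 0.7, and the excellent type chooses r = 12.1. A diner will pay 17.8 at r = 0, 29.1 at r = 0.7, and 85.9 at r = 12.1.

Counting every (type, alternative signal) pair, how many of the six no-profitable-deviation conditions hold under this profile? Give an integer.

5

Mediocre (own payoff 17.8): to r=0.7 gives 29.1 − 9.7×0.7 = 22.31 → profitable ✗; to r=12.1 gives 85.9 − 9.7×12.1 = -31.47 → no gain ✓.
Good (own payoff 29.1 − 7.9×0.7 = 23.57): to r=0 gives 17.8 → no gain ✓; to r=12.1 gives 85.9 − 7.9×12.1 = -9.69 → no gain ✓.
Excellent (own payoff 85.9 − 1.1×12.1 = 72.59): to r=0 gives 17.8 → no gain ✓; to r=0.7 gives 29.1 − 1.1×0.7 = 28.33 → no gain ✓.
5 of the 6 constraints hold; not an equilibrium.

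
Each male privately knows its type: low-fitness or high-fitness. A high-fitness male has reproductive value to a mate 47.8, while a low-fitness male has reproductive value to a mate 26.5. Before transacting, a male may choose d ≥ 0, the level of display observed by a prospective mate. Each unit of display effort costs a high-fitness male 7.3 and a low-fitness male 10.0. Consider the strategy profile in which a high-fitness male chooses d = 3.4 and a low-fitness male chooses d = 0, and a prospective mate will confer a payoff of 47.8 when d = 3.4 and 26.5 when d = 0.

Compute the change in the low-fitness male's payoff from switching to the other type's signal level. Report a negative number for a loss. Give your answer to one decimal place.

Playing d = 0 the low-fitness male receives 26.5.
Deviating to d = 3.4 brings payment 47.8 at cost 10.0 × 3.4 = 34, netting 13.8.
Gain from deviating: 13.8 − 26.5 = -12.7.
The gain is negative, so the low-fitness type's incentive-compatibility constraint is satisfied.

-12.7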